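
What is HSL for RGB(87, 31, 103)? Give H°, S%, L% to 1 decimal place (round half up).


Normalize: R'=87/255≈0.3412, G'=31/255≈0.1216, B'=103/255≈0.4039
Max=103/255, Min=31/255, Δ=Max-Min=72/255
L = (Max+Min)/2 = (103+31)/510 = 134/510 = 0.26274… → L = 26.3%
L ≤ 0.5 → S = Δ/(Max+Min) = 72/(103+31) = 72/134 = 0.53731… → S = 53.7%
(the 1/255 factors cancel in S and H, so raw channel differences can be used)
Max is B' → H = 60 × ((R-G)/Δ + 4) = 60 × ((87-31)/72 + 4)
  56/72 + 4 = 0.7777… + 4 = 4.7777…
  H = 60 × 4.7777… = 286.666…° → H = 286.7°
= HSL(286.7°, 53.7%, 26.3%)


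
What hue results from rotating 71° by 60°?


New hue = (H + rotation) mod 360
New hue = (71 + 60) mod 360
= 131 mod 360
= 131°


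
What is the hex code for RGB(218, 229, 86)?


R = 218 → DA (hex)
G = 229 → E5 (hex)
B = 86 → 56 (hex)
Hex = #DAE556


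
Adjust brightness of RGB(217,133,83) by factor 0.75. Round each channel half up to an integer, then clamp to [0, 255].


Multiply each channel by 0.75, round half up, clamp to [0, 255]
R: 217×0.75 = 162.75 → round → 163
G: 133×0.75 = 99.75 → round → 100
B: 83×0.75 = 62.25 → round → 62
= RGB(163, 100, 62)


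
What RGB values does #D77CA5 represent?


D7 → 215 (R)
7C → 124 (G)
A5 → 165 (B)
= RGB(215, 124, 165)


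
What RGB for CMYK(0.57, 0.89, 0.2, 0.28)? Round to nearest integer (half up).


R = 255 × (1-C) × (1-K) = 255 × 0.43 × 0.72 = 78.948 → 79
G = 255 × (1-M) × (1-K) = 255 × 0.11 × 0.72 = 20.196 → 20
B = 255 × (1-Y) × (1-K) = 255 × 0.80 × 0.72 = 146.88 → 147
= RGB(79, 20, 147)


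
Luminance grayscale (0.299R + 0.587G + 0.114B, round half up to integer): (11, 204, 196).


Gray = 0.299×R + 0.587×G + 0.114×B
Gray = 0.299×11 + 0.587×204 + 0.114×196
Gray = 3.289 + 119.748 + 22.344
Gray = 145.381 → round half up → 145
Gray = 145


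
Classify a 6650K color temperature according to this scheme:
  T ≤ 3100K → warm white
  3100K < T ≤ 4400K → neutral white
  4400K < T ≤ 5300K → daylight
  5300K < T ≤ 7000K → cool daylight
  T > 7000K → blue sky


Temperature: 6650K
5300K < 6650K ≤ 7000K → cool daylight
Classification: cool daylight


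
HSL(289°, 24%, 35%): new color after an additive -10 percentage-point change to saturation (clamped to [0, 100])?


Original S = 24%
Adjustment = -10 percentage points
New S = 24 + (-10) = 14
Clamp to [0, 100] → 14
= HSL(289°, 14%, 35%)


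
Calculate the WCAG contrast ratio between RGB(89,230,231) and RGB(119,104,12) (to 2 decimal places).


Linearize each sRGB channel c=v/255: c/12.92 if c ≤ 0.04045 else ((c+0.055)/1.055)^2.4
L = 0.2126×R_lin + 0.7152×G_lin + 0.0722×B_lin
Color 1 (89,230,231):
  R=89: 89/255≈0.3490 > 0.04045 → ((0.3490+0.055)/1.055)^2.4 ≈ 0.09990
  G=230: 230/255≈0.9020 > 0.04045 → ((0.9020+0.055)/1.055)^2.4 ≈ 0.79130
  B=231: 231/255≈0.9059 > 0.04045 → ((0.9059+0.055)/1.055)^2.4 ≈ 0.79910
  L1 = 0.2126×0.09990 + 0.7152×0.79130 + 0.0722×0.79910 ≈ 0.64487
Color 2 (119,104,12):
  R=119: 119/255≈0.4667 > 0.04045 → ((0.4667+0.055)/1.055)^2.4 ≈ 0.18447
  G=104: 104/255≈0.4078 > 0.04045 → ((0.4078+0.055)/1.055)^2.4 ≈ 0.13843
  B=12: 12/255≈0.0471 > 0.04045 → ((0.0471+0.055)/1.055)^2.4 ≈ 0.00368
  L2 = 0.2126×0.18447 + 0.7152×0.13843 + 0.0722×0.00368 ≈ 0.13849
Lighter = 0.64487, Darker = 0.13849
Ratio = (L_lighter + 0.05) / (L_darker + 0.05)
Ratio = (0.64487 + 0.05) / (0.13849 + 0.05) = 0.69487 / 0.18849 ≈ 3.6865
Ratio ≈ 3.69:1


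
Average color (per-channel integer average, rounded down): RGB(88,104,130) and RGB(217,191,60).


Midpoint: each channel = ⌊(C₁+C₂)/2⌋
R: ⌊(88+217)/2⌋ = 152
G: ⌊(104+191)/2⌋ = 147
B: ⌊(130+60)/2⌋ = 95
= RGB(152, 147, 95)


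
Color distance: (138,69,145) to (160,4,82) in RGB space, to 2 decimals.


d = √[(R₁-R₂)² + (G₁-G₂)² + (B₁-B₂)²]
d = √[(138-160)² + (69-4)² + (145-82)²]
d = √[484 + 4225 + 3969]
d = √8678
d ≈ 93.16


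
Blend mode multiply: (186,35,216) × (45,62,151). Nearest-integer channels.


Multiply: C = A×B/255, rounded to nearest integer
R: 186×45/255 = 8370/255 ≈ 32.824 → 33
G: 35×62/255 = 2170/255 ≈ 8.510 → 9
B: 216×151/255 = 32616/255 ≈ 127.906 → 128
= RGB(33, 9, 128)


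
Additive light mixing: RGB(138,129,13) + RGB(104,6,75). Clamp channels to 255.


Additive: each channel = min(255, C₁+C₂)
R: 138+104 = 242 → 242
G: 129+6 = 135 → 135
B: 13+75 = 88 → 88
= RGB(242, 135, 88)


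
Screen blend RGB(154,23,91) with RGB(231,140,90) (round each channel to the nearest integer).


Screen: C = 255 - (255-A)×(255-B)/255, rounded to nearest integer
R: 255 - (255-154)×(255-231)/255 = 255 - 2424/255 ≈ 255 - 9.506 = 245.494 → 245
G: 255 - (255-23)×(255-140)/255 = 255 - 26680/255 ≈ 255 - 104.627 = 150.373 → 150
B: 255 - (255-91)×(255-90)/255 = 255 - 27060/255 ≈ 255 - 106.118 = 148.882 → 149
= RGB(245, 150, 149)


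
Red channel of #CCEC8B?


Color: #CCEC8B
R = CC = 204
G = EC = 236
B = 8B = 139
Red = 204


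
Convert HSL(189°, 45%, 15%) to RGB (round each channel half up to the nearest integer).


H=189°, S=0.45, L=0.15
C = (1-|2L-1|)×S = (1-|-0.70|)×0.45 = 0.135
H' = H/60 = 189/60 ≈ 3.1500; X = C×(1-|H' mod 2 - 1|) = 0.11475
m = L - C/2 = 0.15 - 0.0675 = 0.0825
Sector ⌊H'⌋ = 3 → (R',G',B') = (0.0, 0.11475, 0.135)
RGB = ((R'+m)×255, (G'+m)×255, (B'+m)×255) = (21.0375, 50.29875, 55.4625)
Round half up → RGB(21, 50, 55)


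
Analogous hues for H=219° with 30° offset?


Base hue: 219°
Left analog: (219 - 30) mod 360 = 189°
Right analog: (219 + 30) mod 360 = 249°
Analogous hues = 189° and 249°


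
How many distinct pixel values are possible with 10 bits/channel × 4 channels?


Total bits = 10 bits/channel × 4 channels = 40 bits
Distinct pixel values = 2^40
= 1,099,511,627,776 pixel values


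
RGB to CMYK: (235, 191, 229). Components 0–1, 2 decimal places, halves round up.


R'=235/255≈0.9216, G'=191/255≈0.7490, B'=229/255≈0.8980
K = 1 - max(R',G',B') = 1 - 235/255 = 20/255 = 0.07843… → 0.08
(1-R'-K)/(1-K) simplifies to (max-R)/max with max = 235:
C = (235-235)/235 = 0/235 = 0 → 0.00
M = (235-191)/235 = 44/235 = 0.18723… → 0.19
Y = (235-229)/235 = 6/235 = 0.02553… → 0.03
= CMYK(0.00, 0.19, 0.03, 0.08)


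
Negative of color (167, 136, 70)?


Invert: (255-R, 255-G, 255-B)
R: 255-167 = 88
G: 255-136 = 119
B: 255-70 = 185
= RGB(88, 119, 185)


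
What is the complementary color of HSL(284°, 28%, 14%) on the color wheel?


Complement = opposite side of color wheel = hue + 180°
H' = (284 + 180) mod 360 = 104°
S and L unchanged.
= HSL(104°, 28%, 14%)


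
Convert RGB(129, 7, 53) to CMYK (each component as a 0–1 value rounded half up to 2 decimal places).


R'=129/255≈0.5059, G'=7/255≈0.0275, B'=53/255≈0.2078
K = 1 - max(R',G',B') = 1 - 129/255 = 126/255 = 0.49411… → 0.49
(1-R'-K)/(1-K) simplifies to (max-R)/max with max = 129:
C = (129-129)/129 = 0/129 = 0 → 0.00
M = (129-7)/129 = 122/129 = 0.94573… → 0.95
Y = (129-53)/129 = 76/129 = 0.58914… → 0.59
= CMYK(0.00, 0.95, 0.59, 0.49)


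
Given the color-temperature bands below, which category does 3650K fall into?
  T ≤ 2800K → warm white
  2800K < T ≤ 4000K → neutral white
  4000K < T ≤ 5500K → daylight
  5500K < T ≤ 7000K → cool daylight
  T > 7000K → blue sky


Temperature: 3650K
2800K < 3650K ≤ 4000K → neutral white
Classification: neutral white


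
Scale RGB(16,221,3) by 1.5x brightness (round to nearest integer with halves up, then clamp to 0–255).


Multiply each channel by 1.5, round half up, clamp to [0, 255]
R: 16×1.5 = 24
G: 221×1.5 = 331.5 → round → 332 → clamp → 255
B: 3×1.5 = 4.5 → round → 5
= RGB(24, 255, 5)


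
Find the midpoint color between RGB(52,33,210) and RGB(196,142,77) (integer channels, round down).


Midpoint: each channel = ⌊(C₁+C₂)/2⌋
R: ⌊(52+196)/2⌋ = 124
G: ⌊(33+142)/2⌋ = 87
B: ⌊(210+77)/2⌋ = 143
= RGB(124, 87, 143)


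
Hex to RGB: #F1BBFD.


F1 → 241 (R)
BB → 187 (G)
FD → 253 (B)
= RGB(241, 187, 253)


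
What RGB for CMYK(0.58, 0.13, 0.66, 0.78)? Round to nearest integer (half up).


R = 255 × (1-C) × (1-K) = 255 × 0.42 × 0.22 = 23.562 → 24
G = 255 × (1-M) × (1-K) = 255 × 0.87 × 0.22 = 48.807 → 49
B = 255 × (1-Y) × (1-K) = 255 × 0.34 × 0.22 = 19.074 → 19
= RGB(24, 49, 19)


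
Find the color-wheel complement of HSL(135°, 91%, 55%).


Complement = opposite side of color wheel = hue + 180°
H' = (135 + 180) mod 360 = 315°
S and L unchanged.
= HSL(315°, 91%, 55%)


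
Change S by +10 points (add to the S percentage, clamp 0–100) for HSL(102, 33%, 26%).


Original S = 33%
Adjustment = +10 percentage points
New S = 33 + (10) = 43
Clamp to [0, 100] → 43
= HSL(102°, 43%, 26%)


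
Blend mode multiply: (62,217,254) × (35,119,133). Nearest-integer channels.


Multiply: C = A×B/255, rounded to nearest integer
R: 62×35/255 = 2170/255 ≈ 8.510 → 9
G: 217×119/255 = 25823/255 ≈ 101.267 → 101
B: 254×133/255 = 33782/255 ≈ 132.478 → 132
= RGB(9, 101, 132)


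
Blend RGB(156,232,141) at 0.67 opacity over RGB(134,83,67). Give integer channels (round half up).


C = α×F + (1-α)×B, with 1-α = 0.33
R: 0.67×156 + 0.33×134 = 104.52 + 44.22 = 148.74 → 149
G: 0.67×232 + 0.33×83 = 155.44 + 27.39 = 182.83 → 183
B: 0.67×141 + 0.33×67 = 94.47 + 22.11 = 116.58 → 117
= RGB(149, 183, 117)


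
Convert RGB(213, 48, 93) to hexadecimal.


R = 213 → D5 (hex)
G = 48 → 30 (hex)
B = 93 → 5D (hex)
Hex = #D5305D


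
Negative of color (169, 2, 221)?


Invert: (255-R, 255-G, 255-B)
R: 255-169 = 86
G: 255-2 = 253
B: 255-221 = 34
= RGB(86, 253, 34)


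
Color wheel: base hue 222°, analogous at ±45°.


Base hue: 222°
Left analog: (222 - 45) mod 360 = 177°
Right analog: (222 + 45) mod 360 = 267°
Analogous hues = 177° and 267°


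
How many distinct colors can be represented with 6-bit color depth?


Colors = 2^bits = 2^6
= 64 colors


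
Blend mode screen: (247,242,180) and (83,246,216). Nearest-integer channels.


Screen: C = 255 - (255-A)×(255-B)/255, rounded to nearest integer
R: 255 - (255-247)×(255-83)/255 = 255 - 1376/255 ≈ 255 - 5.396 = 249.604 → 250
G: 255 - (255-242)×(255-246)/255 = 255 - 117/255 ≈ 255 - 0.459 = 254.541 → 255
B: 255 - (255-180)×(255-216)/255 = 255 - 2925/255 ≈ 255 - 11.471 = 243.529 → 244
= RGB(250, 255, 244)


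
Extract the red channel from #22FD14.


Color: #22FD14
R = 22 = 34
G = FD = 253
B = 14 = 20
Red = 34


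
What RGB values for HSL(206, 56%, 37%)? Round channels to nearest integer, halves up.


H=206°, S=0.56, L=0.37
C = (1-|2L-1|)×S = (1-|-0.26|)×0.56 = 0.4144
H' = H/60 = 206/60 ≈ 3.4333; X = C×(1-|H' mod 2 - 1|) ≈ 0.2348
m = L - C/2 = 0.37 - 0.2072 = 0.1628
Sector ⌊H'⌋ = 3 → (R',G',B') = (0.0, ≈0.2348, 0.4144)
RGB = ((R'+m)×255, (G'+m)×255, (B'+m)×255) = (41.514, 101.3948, 147.186)
Round half up → RGB(42, 101, 147)


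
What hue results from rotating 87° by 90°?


New hue = (H + rotation) mod 360
New hue = (87 + 90) mod 360
= 177 mod 360
= 177°


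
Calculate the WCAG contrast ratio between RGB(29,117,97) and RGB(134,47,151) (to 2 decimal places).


Linearize each sRGB channel c=v/255: c/12.92 if c ≤ 0.04045 else ((c+0.055)/1.055)^2.4
L = 0.2126×R_lin + 0.7152×G_lin + 0.0722×B_lin
Color 1 (29,117,97):
  R=29: 29/255≈0.1137 > 0.04045 → ((0.1137+0.055)/1.055)^2.4 ≈ 0.01229
  G=117: 117/255≈0.4588 > 0.04045 → ((0.4588+0.055)/1.055)^2.4 ≈ 0.17789
  B=97: 97/255≈0.3804 > 0.04045 → ((0.3804+0.055)/1.055)^2.4 ≈ 0.11954
  L1 = 0.2126×0.01229 + 0.7152×0.17789 + 0.0722×0.11954 ≈ 0.13847
Color 2 (134,47,151):
  R=134: 134/255≈0.5255 > 0.04045 → ((0.5255+0.055)/1.055)^2.4 ≈ 0.23840
  G=47: 47/255≈0.1843 > 0.04045 → ((0.1843+0.055)/1.055)^2.4 ≈ 0.02843
  B=151: 151/255≈0.5922 > 0.04045 → ((0.5922+0.055)/1.055)^2.4 ≈ 0.30947
  L2 = 0.2126×0.23840 + 0.7152×0.02843 + 0.0722×0.30947 ≈ 0.09336
Lighter = 0.13847, Darker = 0.09336
Ratio = (L_lighter + 0.05) / (L_darker + 0.05)
Ratio = (0.13847 + 0.05) / (0.09336 + 0.05) = 0.18847 / 0.14336 ≈ 1.3147
Ratio ≈ 1.31:1


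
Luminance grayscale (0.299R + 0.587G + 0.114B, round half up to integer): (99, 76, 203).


Gray = 0.299×R + 0.587×G + 0.114×B
Gray = 0.299×99 + 0.587×76 + 0.114×203
Gray = 29.601 + 44.612 + 23.142
Gray = 97.355 → round half up → 97
Gray = 97


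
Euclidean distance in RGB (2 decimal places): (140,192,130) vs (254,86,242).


d = √[(R₁-R₂)² + (G₁-G₂)² + (B₁-B₂)²]
d = √[(140-254)² + (192-86)² + (130-242)²]
d = √[12996 + 11236 + 12544]
d = √36776
d ≈ 191.77


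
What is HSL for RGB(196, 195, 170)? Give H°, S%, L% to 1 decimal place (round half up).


Normalize: R'=196/255≈0.7686, G'=195/255≈0.7647, B'=170/255≈0.6667
Max=196/255, Min=170/255, Δ=Max-Min=26/255
L = (Max+Min)/2 = (196+170)/510 = 366/510 = 0.71764… → L = 71.8%
L > 0.5 → S = Δ/(2-Max-Min) = 26/(510-196-170) = 26/144 = 0.18055… → S = 18.1%
(the 1/255 factors cancel in S and H, so raw channel differences can be used)
Max is R' → H = 60 × (((G-B)/Δ) mod 6) = 60 × (((195-170)/26) mod 6)
  25/26 = 0.9615…
  H = 60 × 0.9615… = 57.692…° → H = 57.7°
= HSL(57.7°, 18.1%, 71.8%)


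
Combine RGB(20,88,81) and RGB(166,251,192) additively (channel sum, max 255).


Additive: each channel = min(255, C₁+C₂)
R: 20+166 = 186 → 186
G: 88+251 = 339 → 255
B: 81+192 = 273 → 255
= RGB(186, 255, 255)


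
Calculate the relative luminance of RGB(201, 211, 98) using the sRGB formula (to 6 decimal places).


Linearize each channel (sRGB transfer function): c = v/255; c_lin = c/12.92 if c ≤ 0.04045, else ((c+0.055)/1.055)^2.4
  R: 201/255 ≈ 0.788235 > 0.04045 → ((0.788235+0.055)/1.055)^2.4 ≈ 0.584078
  G: 211/255 ≈ 0.827451 > 0.04045 → ((0.827451+0.055)/1.055)^2.4 ≈ 0.651406
  B: 98/255 ≈ 0.384314 > 0.04045 → ((0.384314+0.055)/1.055)^2.4 ≈ 0.122139
R_lin = 0.584078, G_lin = 0.651406, B_lin = 0.122139
L = 0.2126×R + 0.7152×G + 0.0722×B
L = 0.2126×0.584078 + 0.7152×0.651406 + 0.0722×0.122139
L ≈ 0.598879


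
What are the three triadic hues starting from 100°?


Triadic: equally spaced at 120° intervals
H1 = 100°
H2 = (100 + 120) mod 360 = 220°
H3 = (100 + 240) mod 360 = 340°
Triadic = 100°, 220°, 340°


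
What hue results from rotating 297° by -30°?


New hue = (H + rotation) mod 360
New hue = (297 -30) mod 360
= 267 mod 360
= 267°


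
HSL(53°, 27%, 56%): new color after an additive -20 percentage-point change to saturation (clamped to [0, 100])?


Original S = 27%
Adjustment = -20 percentage points
New S = 27 + (-20) = 7
Clamp to [0, 100] → 7
= HSL(53°, 7%, 56%)


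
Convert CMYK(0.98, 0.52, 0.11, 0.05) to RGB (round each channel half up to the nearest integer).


R = 255 × (1-C) × (1-K) = 255 × 0.02 × 0.95 = 4.845 → 5
G = 255 × (1-M) × (1-K) = 255 × 0.48 × 0.95 = 116.28 → 116
B = 255 × (1-Y) × (1-K) = 255 × 0.89 × 0.95 = 215.6025 → 216
= RGB(5, 116, 216)


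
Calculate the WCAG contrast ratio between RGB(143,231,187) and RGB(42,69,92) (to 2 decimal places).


Linearize each sRGB channel c=v/255: c/12.92 if c ≤ 0.04045 else ((c+0.055)/1.055)^2.4
L = 0.2126×R_lin + 0.7152×G_lin + 0.0722×B_lin
Color 1 (143,231,187):
  R=143: 143/255≈0.5608 > 0.04045 → ((0.5608+0.055)/1.055)^2.4 ≈ 0.27468
  G=231: 231/255≈0.9059 > 0.04045 → ((0.9059+0.055)/1.055)^2.4 ≈ 0.79910
  B=187: 187/255≈0.7333 > 0.04045 → ((0.7333+0.055)/1.055)^2.4 ≈ 0.49693
  L1 = 0.2126×0.27468 + 0.7152×0.79910 + 0.0722×0.49693 ≈ 0.66579
Color 2 (42,69,92):
  R=42: 42/255≈0.1647 > 0.04045 → ((0.1647+0.055)/1.055)^2.4 ≈ 0.02315
  G=69: 69/255≈0.2706 > 0.04045 → ((0.2706+0.055)/1.055)^2.4 ≈ 0.05951
  B=92: 92/255≈0.3608 > 0.04045 → ((0.3608+0.055)/1.055)^2.4 ≈ 0.10702
  L2 = 0.2126×0.02315 + 0.7152×0.05951 + 0.0722×0.10702 ≈ 0.05521
Lighter = 0.66579, Darker = 0.05521
Ratio = (L_lighter + 0.05) / (L_darker + 0.05)
Ratio = (0.66579 + 0.05) / (0.05521 + 0.05) = 0.71579 / 0.10521 ≈ 6.8033
Ratio ≈ 6.80:1


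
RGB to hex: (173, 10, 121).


R = 173 → AD (hex)
G = 10 → 0A (hex)
B = 121 → 79 (hex)
Hex = #AD0A79


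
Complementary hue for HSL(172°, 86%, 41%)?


Complement = opposite side of color wheel = hue + 180°
H' = (172 + 180) mod 360 = 352°
S and L unchanged.
= HSL(352°, 86%, 41%)


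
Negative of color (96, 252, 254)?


Invert: (255-R, 255-G, 255-B)
R: 255-96 = 159
G: 255-252 = 3
B: 255-254 = 1
= RGB(159, 3, 1)


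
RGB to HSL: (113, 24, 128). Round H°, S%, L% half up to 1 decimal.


Normalize: R'=113/255≈0.4431, G'=24/255≈0.0941, B'=128/255≈0.5020
Max=128/255, Min=24/255, Δ=Max-Min=104/255
L = (Max+Min)/2 = (128+24)/510 = 152/510 = 0.29803… → L = 29.8%
L ≤ 0.5 → S = Δ/(Max+Min) = 104/(128+24) = 104/152 = 0.68421… → S = 68.4%
(the 1/255 factors cancel in S and H, so raw channel differences can be used)
Max is B' → H = 60 × ((R-G)/Δ + 4) = 60 × ((113-24)/104 + 4)
  89/104 + 4 = 0.8557… + 4 = 4.8557…
  H = 60 × 4.8557… = 291.346…° → H = 291.3°
= HSL(291.3°, 68.4%, 29.8%)


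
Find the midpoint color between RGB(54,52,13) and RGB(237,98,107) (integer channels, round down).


Midpoint: each channel = ⌊(C₁+C₂)/2⌋
R: ⌊(54+237)/2⌋ = 145
G: ⌊(52+98)/2⌋ = 75
B: ⌊(13+107)/2⌋ = 60
= RGB(145, 75, 60)


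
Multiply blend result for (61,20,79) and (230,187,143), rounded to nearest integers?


Multiply: C = A×B/255, rounded to nearest integer
R: 61×230/255 = 14030/255 ≈ 55.020 → 55
G: 20×187/255 = 3740/255 ≈ 14.667 → 15
B: 79×143/255 = 11297/255 ≈ 44.302 → 44
= RGB(55, 15, 44)


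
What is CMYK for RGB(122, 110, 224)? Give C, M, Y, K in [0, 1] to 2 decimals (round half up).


R'=122/255≈0.4784, G'=110/255≈0.4314, B'=224/255≈0.8784
K = 1 - max(R',G',B') = 1 - 224/255 = 31/255 = 0.12156… → 0.12
(1-R'-K)/(1-K) simplifies to (max-R)/max with max = 224:
C = (224-122)/224 = 102/224 = 0.45535… → 0.46
M = (224-110)/224 = 114/224 = 0.50892… → 0.51
Y = (224-224)/224 = 0/224 = 0 → 0.00
= CMYK(0.46, 0.51, 0.00, 0.12)


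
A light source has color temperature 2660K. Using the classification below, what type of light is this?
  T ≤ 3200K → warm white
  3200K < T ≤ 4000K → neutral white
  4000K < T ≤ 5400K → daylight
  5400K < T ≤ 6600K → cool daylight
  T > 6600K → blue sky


Temperature: 2660K
2660K ≤ 3200K → warm white
Classification: warm white


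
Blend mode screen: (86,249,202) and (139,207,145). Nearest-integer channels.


Screen: C = 255 - (255-A)×(255-B)/255, rounded to nearest integer
R: 255 - (255-86)×(255-139)/255 = 255 - 19604/255 ≈ 255 - 76.878 = 178.122 → 178
G: 255 - (255-249)×(255-207)/255 = 255 - 288/255 ≈ 255 - 1.129 = 253.871 → 254
B: 255 - (255-202)×(255-145)/255 = 255 - 5830/255 ≈ 255 - 22.863 = 232.137 → 232
= RGB(178, 254, 232)


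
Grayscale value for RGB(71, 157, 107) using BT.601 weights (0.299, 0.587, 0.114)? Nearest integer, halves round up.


Gray = 0.299×R + 0.587×G + 0.114×B
Gray = 0.299×71 + 0.587×157 + 0.114×107
Gray = 21.229 + 92.159 + 12.198
Gray = 125.586 → round half up → 126
Gray = 126


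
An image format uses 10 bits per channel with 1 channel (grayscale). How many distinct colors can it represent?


Total bits = 10 bits/channel × 1 channels = 10 bits
Distinct colors = 2^10
= 1,024 colors


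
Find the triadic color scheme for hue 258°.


Triadic: equally spaced at 120° intervals
H1 = 258°
H2 = (258 + 120) mod 360 = 18°
H3 = (258 + 240) mod 360 = 138°
Triadic = 258°, 18°, 138°


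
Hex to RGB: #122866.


12 → 18 (R)
28 → 40 (G)
66 → 102 (B)
= RGB(18, 40, 102)


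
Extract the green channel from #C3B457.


Color: #C3B457
R = C3 = 195
G = B4 = 180
B = 57 = 87
Green = 180


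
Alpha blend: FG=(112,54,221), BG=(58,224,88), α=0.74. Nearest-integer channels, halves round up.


C = α×F + (1-α)×B, with 1-α = 0.26
R: 0.74×112 + 0.26×58 = 82.88 + 15.08 = 97.96 → 98
G: 0.74×54 + 0.26×224 = 39.96 + 58.24 = 98.20 → 98
B: 0.74×221 + 0.26×88 = 163.54 + 22.88 = 186.42 → 186
= RGB(98, 98, 186)


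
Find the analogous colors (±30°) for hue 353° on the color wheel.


Base hue: 353°
Left analog: (353 - 30) mod 360 = 323°
Right analog: (353 + 30) mod 360 = 23°
Analogous hues = 323° and 23°


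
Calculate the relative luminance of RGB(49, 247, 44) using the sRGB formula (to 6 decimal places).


Linearize each channel (sRGB transfer function): c = v/255; c_lin = c/12.92 if c ≤ 0.04045, else ((c+0.055)/1.055)^2.4
  R: 49/255 ≈ 0.192157 > 0.04045 → ((0.192157+0.055)/1.055)^2.4 ≈ 0.030713
  G: 247/255 ≈ 0.968627 > 0.04045 → ((0.968627+0.055)/1.055)^2.4 ≈ 0.930111
  B: 44/255 ≈ 0.172549 > 0.04045 → ((0.172549+0.055)/1.055)^2.4 ≈ 0.025187
R_lin = 0.030713, G_lin = 0.930111, B_lin = 0.025187
L = 0.2126×R + 0.7152×G + 0.0722×B
L = 0.2126×0.030713 + 0.7152×0.930111 + 0.0722×0.025187
L ≈ 0.673563


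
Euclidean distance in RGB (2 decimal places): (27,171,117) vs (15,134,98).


d = √[(R₁-R₂)² + (G₁-G₂)² + (B₁-B₂)²]
d = √[(27-15)² + (171-134)² + (117-98)²]
d = √[144 + 1369 + 361]
d = √1874
d ≈ 43.29


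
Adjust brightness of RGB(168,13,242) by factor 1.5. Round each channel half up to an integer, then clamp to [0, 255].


Multiply each channel by 1.5, round half up, clamp to [0, 255]
R: 168×1.5 = 252
G: 13×1.5 = 19.5 → round → 20
B: 242×1.5 = 363 → clamp → 255
= RGB(252, 20, 255)


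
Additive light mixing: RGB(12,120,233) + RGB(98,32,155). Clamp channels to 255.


Additive: each channel = min(255, C₁+C₂)
R: 12+98 = 110 → 110
G: 120+32 = 152 → 152
B: 233+155 = 388 → 255
= RGB(110, 152, 255)


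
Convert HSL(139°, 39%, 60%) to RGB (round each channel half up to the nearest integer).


H=139°, S=0.39, L=0.60
C = (1-|2L-1|)×S = (1-|0.20|)×0.39 = 0.312
H' = H/60 = 139/60 ≈ 2.3167; X = C×(1-|H' mod 2 - 1|) = 0.0988
m = L - C/2 = 0.60 - 0.156 = 0.444
Sector ⌊H'⌋ = 2 → (R',G',B') = (0.0, 0.312, 0.0988)
RGB = ((R'+m)×255, (G'+m)×255, (B'+m)×255) = (113.22, 192.78, 138.414)
Round half up → RGB(113, 193, 138)


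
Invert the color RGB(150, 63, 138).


Invert: (255-R, 255-G, 255-B)
R: 255-150 = 105
G: 255-63 = 192
B: 255-138 = 117
= RGB(105, 192, 117)


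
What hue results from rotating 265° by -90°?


New hue = (H + rotation) mod 360
New hue = (265 -90) mod 360
= 175 mod 360
= 175°


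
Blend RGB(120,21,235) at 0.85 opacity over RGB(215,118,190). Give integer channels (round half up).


C = α×F + (1-α)×B, with 1-α = 0.15
R: 0.85×120 + 0.15×215 = 102.00 + 32.25 = 134.25 → 134
G: 0.85×21 + 0.15×118 = 17.85 + 17.70 = 35.55 → 36
B: 0.85×235 + 0.15×190 = 199.75 + 28.50 = 228.25 → 228
= RGB(134, 36, 228)


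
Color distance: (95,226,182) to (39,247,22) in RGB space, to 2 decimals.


d = √[(R₁-R₂)² + (G₁-G₂)² + (B₁-B₂)²]
d = √[(95-39)² + (226-247)² + (182-22)²]
d = √[3136 + 441 + 25600]
d = √29177
d ≈ 170.81


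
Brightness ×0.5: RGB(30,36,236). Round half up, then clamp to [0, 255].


Multiply each channel by 0.5, round half up, clamp to [0, 255]
R: 30×0.5 = 15
G: 36×0.5 = 18
B: 236×0.5 = 118
= RGB(15, 18, 118)


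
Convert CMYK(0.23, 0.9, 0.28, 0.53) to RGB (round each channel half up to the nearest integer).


R = 255 × (1-C) × (1-K) = 255 × 0.77 × 0.47 = 92.2845 → 92
G = 255 × (1-M) × (1-K) = 255 × 0.10 × 0.47 = 11.985 → 12
B = 255 × (1-Y) × (1-K) = 255 × 0.72 × 0.47 = 86.292 → 86
= RGB(92, 12, 86)


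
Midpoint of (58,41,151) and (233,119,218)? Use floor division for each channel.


Midpoint: each channel = ⌊(C₁+C₂)/2⌋
R: ⌊(58+233)/2⌋ = 145
G: ⌊(41+119)/2⌋ = 80
B: ⌊(151+218)/2⌋ = 184
= RGB(145, 80, 184)


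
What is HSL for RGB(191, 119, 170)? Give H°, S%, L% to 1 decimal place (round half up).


Normalize: R'=191/255≈0.7490, G'=119/255≈0.4667, B'=170/255≈0.6667
Max=191/255, Min=119/255, Δ=Max-Min=72/255
L = (Max+Min)/2 = (191+119)/510 = 310/510 = 0.60784… → L = 60.8%
L > 0.5 → S = Δ/(2-Max-Min) = 72/(510-191-119) = 72/200 = 0.36 → S = 36.0%
(the 1/255 factors cancel in S and H, so raw channel differences can be used)
Max is R' → H = 60 × (((G-B)/Δ) mod 6) = 60 × (((119-170)/72) mod 6)
  (-51)/72 = -0.7083…; negative, so add 6 → 5.2916…
  H = 60 × 5.2916… = 317.5° → H = 317.5°
= HSL(317.5°, 36.0%, 60.8%)


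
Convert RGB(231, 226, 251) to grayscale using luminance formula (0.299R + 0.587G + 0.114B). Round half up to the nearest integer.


Gray = 0.299×R + 0.587×G + 0.114×B
Gray = 0.299×231 + 0.587×226 + 0.114×251
Gray = 69.069 + 132.662 + 28.614
Gray = 230.345 → round half up → 230
Gray = 230


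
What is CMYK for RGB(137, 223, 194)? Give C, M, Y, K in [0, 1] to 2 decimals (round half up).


R'=137/255≈0.5373, G'=223/255≈0.8745, B'=194/255≈0.7608
K = 1 - max(R',G',B') = 1 - 223/255 = 32/255 = 0.12549… → 0.13
(1-R'-K)/(1-K) simplifies to (max-R)/max with max = 223:
C = (223-137)/223 = 86/223 = 0.38565… → 0.39
M = (223-223)/223 = 0/223 = 0 → 0.00
Y = (223-194)/223 = 29/223 = 0.13004… → 0.13
= CMYK(0.39, 0.00, 0.13, 0.13)


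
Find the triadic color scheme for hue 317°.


Triadic: equally spaced at 120° intervals
H1 = 317°
H2 = (317 + 120) mod 360 = 77°
H3 = (317 + 240) mod 360 = 197°
Triadic = 317°, 77°, 197°


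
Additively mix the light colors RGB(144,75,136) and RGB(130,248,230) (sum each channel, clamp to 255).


Additive: each channel = min(255, C₁+C₂)
R: 144+130 = 274 → 255
G: 75+248 = 323 → 255
B: 136+230 = 366 → 255
= RGB(255, 255, 255)


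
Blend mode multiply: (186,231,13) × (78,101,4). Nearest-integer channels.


Multiply: C = A×B/255, rounded to nearest integer
R: 186×78/255 = 14508/255 ≈ 56.894 → 57
G: 231×101/255 = 23331/255 ≈ 91.494 → 91
B: 13×4/255 = 52/255 ≈ 0.204 → 0
= RGB(57, 91, 0)


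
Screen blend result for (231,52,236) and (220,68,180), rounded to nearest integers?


Screen: C = 255 - (255-A)×(255-B)/255, rounded to nearest integer
R: 255 - (255-231)×(255-220)/255 = 255 - 840/255 ≈ 255 - 3.294 = 251.706 → 252
G: 255 - (255-52)×(255-68)/255 = 255 - 37961/255 ≈ 255 - 148.867 = 106.133 → 106
B: 255 - (255-236)×(255-180)/255 = 255 - 1425/255 ≈ 255 - 5.588 = 249.412 → 249
= RGB(252, 106, 249)


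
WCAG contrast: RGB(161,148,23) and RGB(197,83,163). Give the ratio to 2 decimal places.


Linearize each sRGB channel c=v/255: c/12.92 if c ≤ 0.04045 else ((c+0.055)/1.055)^2.4
L = 0.2126×R_lin + 0.7152×G_lin + 0.0722×B_lin
Color 1 (161,148,23):
  R=161: 161/255≈0.6314 > 0.04045 → ((0.6314+0.055)/1.055)^2.4 ≈ 0.35640
  G=148: 148/255≈0.5804 > 0.04045 → ((0.5804+0.055)/1.055)^2.4 ≈ 0.29614
  B=23: 23/255≈0.0902 > 0.04045 → ((0.0902+0.055)/1.055)^2.4 ≈ 0.00857
  L1 = 0.2126×0.35640 + 0.7152×0.29614 + 0.0722×0.00857 ≈ 0.28819
Color 2 (197,83,163):
  R=197: 197/255≈0.7725 > 0.04045 → ((0.7725+0.055)/1.055)^2.4 ≈ 0.55834
  G=83: 83/255≈0.3255 > 0.04045 → ((0.3255+0.055)/1.055)^2.4 ≈ 0.08650
  B=163: 163/255≈0.6392 > 0.04045 → ((0.6392+0.055)/1.055)^2.4 ≈ 0.36625
  L2 = 0.2126×0.55834 + 0.7152×0.08650 + 0.0722×0.36625 ≈ 0.20701
Lighter = 0.28819, Darker = 0.20701
Ratio = (L_lighter + 0.05) / (L_darker + 0.05)
Ratio = (0.28819 + 0.05) / (0.20701 + 0.05) = 0.33819 / 0.25701 ≈ 1.3158
Ratio ≈ 1.32:1


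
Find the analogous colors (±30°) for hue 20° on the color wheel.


Base hue: 20°
Left analog: (20 - 30) mod 360 = 350°
Right analog: (20 + 30) mod 360 = 50°
Analogous hues = 350° and 50°


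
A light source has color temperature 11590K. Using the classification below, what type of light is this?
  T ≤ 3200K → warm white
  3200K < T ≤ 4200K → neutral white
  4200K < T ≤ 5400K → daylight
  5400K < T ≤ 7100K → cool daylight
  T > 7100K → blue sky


Temperature: 11590K
11590K > 7100K → blue sky
Classification: blue sky


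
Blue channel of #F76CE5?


Color: #F76CE5
R = F7 = 247
G = 6C = 108
B = E5 = 229
Blue = 229


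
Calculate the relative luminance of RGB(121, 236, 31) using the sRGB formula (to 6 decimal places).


Linearize each channel (sRGB transfer function): c = v/255; c_lin = c/12.92 if c ≤ 0.04045, else ((c+0.055)/1.055)^2.4
  R: 121/255 ≈ 0.474510 > 0.04045 → ((0.474510+0.055)/1.055)^2.4 ≈ 0.191202
  G: 236/255 ≈ 0.925490 > 0.04045 → ((0.925490+0.055)/1.055)^2.4 ≈ 0.838799
  B: 31/255 ≈ 0.121569 > 0.04045 → ((0.121569+0.055)/1.055)^2.4 ≈ 0.013702
R_lin = 0.191202, G_lin = 0.838799, B_lin = 0.013702
L = 0.2126×R + 0.7152×G + 0.0722×B
L = 0.2126×0.191202 + 0.7152×0.838799 + 0.0722×0.013702
L ≈ 0.641548


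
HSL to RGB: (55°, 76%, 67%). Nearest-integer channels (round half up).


H=55°, S=0.76, L=0.67
C = (1-|2L-1|)×S = (1-|0.34|)×0.76 = 0.5016
H' = H/60 = 55/60 ≈ 0.9167; X = C×(1-|H' mod 2 - 1|) = 0.4598
m = L - C/2 = 0.67 - 0.2508 = 0.4192
Sector ⌊H'⌋ = 0 → (R',G',B') = (0.5016, 0.4598, 0.0)
RGB = ((R'+m)×255, (G'+m)×255, (B'+m)×255) = (234.804, 224.145, 106.896)
Round half up → RGB(235, 224, 107)


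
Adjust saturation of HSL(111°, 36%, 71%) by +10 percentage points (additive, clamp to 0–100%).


Original S = 36%
Adjustment = +10 percentage points
New S = 36 + (10) = 46
Clamp to [0, 100] → 46
= HSL(111°, 46%, 71%)


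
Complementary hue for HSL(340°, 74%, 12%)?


Complement = opposite side of color wheel = hue + 180°
H' = (340 + 180) mod 360 = 160°
S and L unchanged.
= HSL(160°, 74%, 12%)


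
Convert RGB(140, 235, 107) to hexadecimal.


R = 140 → 8C (hex)
G = 235 → EB (hex)
B = 107 → 6B (hex)
Hex = #8CEB6B


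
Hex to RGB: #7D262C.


7D → 125 (R)
26 → 38 (G)
2C → 44 (B)
= RGB(125, 38, 44)


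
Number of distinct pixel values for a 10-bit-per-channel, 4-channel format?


Total bits = 10 bits/channel × 4 channels = 40 bits
Distinct pixel values = 2^40
= 1,099,511,627,776 pixel values


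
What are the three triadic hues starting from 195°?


Triadic: equally spaced at 120° intervals
H1 = 195°
H2 = (195 + 120) mod 360 = 315°
H3 = (195 + 240) mod 360 = 75°
Triadic = 195°, 315°, 75°


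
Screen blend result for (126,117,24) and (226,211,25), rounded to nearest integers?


Screen: C = 255 - (255-A)×(255-B)/255, rounded to nearest integer
R: 255 - (255-126)×(255-226)/255 = 255 - 3741/255 ≈ 255 - 14.671 = 240.329 → 240
G: 255 - (255-117)×(255-211)/255 = 255 - 6072/255 ≈ 255 - 23.812 = 231.188 → 231
B: 255 - (255-24)×(255-25)/255 = 255 - 53130/255 ≈ 255 - 208.353 = 46.647 → 47
= RGB(240, 231, 47)


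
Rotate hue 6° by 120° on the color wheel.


New hue = (H + rotation) mod 360
New hue = (6 + 120) mod 360
= 126 mod 360
= 126°


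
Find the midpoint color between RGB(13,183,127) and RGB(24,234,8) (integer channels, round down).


Midpoint: each channel = ⌊(C₁+C₂)/2⌋
R: ⌊(13+24)/2⌋ = 18
G: ⌊(183+234)/2⌋ = 208
B: ⌊(127+8)/2⌋ = 67
= RGB(18, 208, 67)


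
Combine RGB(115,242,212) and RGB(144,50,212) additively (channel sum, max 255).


Additive: each channel = min(255, C₁+C₂)
R: 115+144 = 259 → 255
G: 242+50 = 292 → 255
B: 212+212 = 424 → 255
= RGB(255, 255, 255)


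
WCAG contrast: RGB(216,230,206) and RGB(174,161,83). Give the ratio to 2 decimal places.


Linearize each sRGB channel c=v/255: c/12.92 if c ≤ 0.04045 else ((c+0.055)/1.055)^2.4
L = 0.2126×R_lin + 0.7152×G_lin + 0.0722×B_lin
Color 1 (216,230,206):
  R=216: 216/255≈0.8471 > 0.04045 → ((0.8471+0.055)/1.055)^2.4 ≈ 0.68669
  G=230: 230/255≈0.9020 > 0.04045 → ((0.9020+0.055)/1.055)^2.4 ≈ 0.79130
  B=206: 206/255≈0.8078 > 0.04045 → ((0.8078+0.055)/1.055)^2.4 ≈ 0.61721
  L1 = 0.2126×0.68669 + 0.7152×0.79130 + 0.0722×0.61721 ≈ 0.75649
Color 2 (174,161,83):
  R=174: 174/255≈0.6824 > 0.04045 → ((0.6824+0.055)/1.055)^2.4 ≈ 0.42327
  G=161: 161/255≈0.6314 > 0.04045 → ((0.6314+0.055)/1.055)^2.4 ≈ 0.35640
  B=83: 83/255≈0.3255 > 0.04045 → ((0.3255+0.055)/1.055)^2.4 ≈ 0.08650
  L2 = 0.2126×0.42327 + 0.7152×0.35640 + 0.0722×0.08650 ≈ 0.35113
Lighter = 0.75649, Darker = 0.35113
Ratio = (L_lighter + 0.05) / (L_darker + 0.05)
Ratio = (0.75649 + 0.05) / (0.35113 + 0.05) = 0.80649 / 0.40113 ≈ 2.0105
Ratio ≈ 2.01:1


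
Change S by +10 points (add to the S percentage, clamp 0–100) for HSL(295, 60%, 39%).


Original S = 60%
Adjustment = +10 percentage points
New S = 60 + (10) = 70
Clamp to [0, 100] → 70
= HSL(295°, 70%, 39%)


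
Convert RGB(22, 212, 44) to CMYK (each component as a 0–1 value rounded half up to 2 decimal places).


R'=22/255≈0.0863, G'=212/255≈0.8314, B'=44/255≈0.1725
K = 1 - max(R',G',B') = 1 - 212/255 = 43/255 = 0.16862… → 0.17
(1-R'-K)/(1-K) simplifies to (max-R)/max with max = 212:
C = (212-22)/212 = 190/212 = 0.89622… → 0.90
M = (212-212)/212 = 0/212 = 0 → 0.00
Y = (212-44)/212 = 168/212 = 0.79245… → 0.79
= CMYK(0.90, 0.00, 0.79, 0.17)


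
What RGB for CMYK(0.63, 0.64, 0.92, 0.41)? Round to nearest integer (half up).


R = 255 × (1-C) × (1-K) = 255 × 0.37 × 0.59 = 55.6665 → 56
G = 255 × (1-M) × (1-K) = 255 × 0.36 × 0.59 = 54.162 → 54
B = 255 × (1-Y) × (1-K) = 255 × 0.08 × 0.59 = 12.036 → 12
= RGB(56, 54, 12)


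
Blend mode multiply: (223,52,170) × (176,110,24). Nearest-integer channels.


Multiply: C = A×B/255, rounded to nearest integer
R: 223×176/255 = 39248/255 ≈ 153.914 → 154
G: 52×110/255 = 5720/255 ≈ 22.431 → 22
B: 170×24/255 = 4080/255 ≈ 16.000 → 16
= RGB(154, 22, 16)


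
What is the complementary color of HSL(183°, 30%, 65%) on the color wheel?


Complement = opposite side of color wheel = hue + 180°
H' = (183 + 180) mod 360 = 3°
S and L unchanged.
= HSL(3°, 30%, 65%)


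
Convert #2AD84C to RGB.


2A → 42 (R)
D8 → 216 (G)
4C → 76 (B)
= RGB(42, 216, 76)


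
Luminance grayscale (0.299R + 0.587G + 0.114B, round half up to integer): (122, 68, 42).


Gray = 0.299×R + 0.587×G + 0.114×B
Gray = 0.299×122 + 0.587×68 + 0.114×42
Gray = 36.478 + 39.916 + 4.788
Gray = 81.182 → round half up → 81
Gray = 81


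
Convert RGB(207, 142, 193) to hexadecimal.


R = 207 → CF (hex)
G = 142 → 8E (hex)
B = 193 → C1 (hex)
Hex = #CF8EC1


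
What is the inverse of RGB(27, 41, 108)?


Invert: (255-R, 255-G, 255-B)
R: 255-27 = 228
G: 255-41 = 214
B: 255-108 = 147
= RGB(228, 214, 147)


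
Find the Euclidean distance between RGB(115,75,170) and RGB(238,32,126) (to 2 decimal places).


d = √[(R₁-R₂)² + (G₁-G₂)² + (B₁-B₂)²]
d = √[(115-238)² + (75-32)² + (170-126)²]
d = √[15129 + 1849 + 1936]
d = √18914
d ≈ 137.53


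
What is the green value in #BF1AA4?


Color: #BF1AA4
R = BF = 191
G = 1A = 26
B = A4 = 164
Green = 26


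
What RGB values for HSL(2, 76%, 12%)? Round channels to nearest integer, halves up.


H=2°, S=0.76, L=0.12
C = (1-|2L-1|)×S = (1-|-0.76|)×0.76 = 0.1824
H' = H/60 = 2/60 ≈ 0.0333; X = C×(1-|H' mod 2 - 1|) = 0.00608
m = L - C/2 = 0.12 - 0.0912 = 0.0288
Sector ⌊H'⌋ = 0 → (R',G',B') = (0.1824, 0.00608, 0.0)
RGB = ((R'+m)×255, (G'+m)×255, (B'+m)×255) = (53.856, 8.8944, 7.344)
Round half up → RGB(54, 9, 7)


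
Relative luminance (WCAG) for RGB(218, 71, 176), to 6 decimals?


Linearize each channel (sRGB transfer function): c = v/255; c_lin = c/12.92 if c ≤ 0.04045, else ((c+0.055)/1.055)^2.4
  R: 218/255 ≈ 0.854902 > 0.04045 → ((0.854902+0.055)/1.055)^2.4 ≈ 0.701102
  G: 71/255 ≈ 0.278431 > 0.04045 → ((0.278431+0.055)/1.055)^2.4 ≈ 0.063010
  B: 176/255 ≈ 0.690196 > 0.04045 → ((0.690196+0.055)/1.055)^2.4 ≈ 0.434154
R_lin = 0.701102, G_lin = 0.063010, B_lin = 0.434154
L = 0.2126×R + 0.7152×G + 0.0722×B
L = 0.2126×0.701102 + 0.7152×0.063010 + 0.0722×0.434154
L ≈ 0.225465


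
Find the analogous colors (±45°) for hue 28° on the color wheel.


Base hue: 28°
Left analog: (28 - 45) mod 360 = 343°
Right analog: (28 + 45) mod 360 = 73°
Analogous hues = 343° and 73°


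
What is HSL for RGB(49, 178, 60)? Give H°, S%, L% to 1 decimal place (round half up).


Normalize: R'=49/255≈0.1922, G'=178/255≈0.6980, B'=60/255≈0.2353
Max=178/255, Min=49/255, Δ=Max-Min=129/255
L = (Max+Min)/2 = (178+49)/510 = 227/510 = 0.44509… → L = 44.5%
L ≤ 0.5 → S = Δ/(Max+Min) = 129/(178+49) = 129/227 = 0.56828… → S = 56.8%
(the 1/255 factors cancel in S and H, so raw channel differences can be used)
Max is G' → H = 60 × ((B-R)/Δ + 2) = 60 × ((60-49)/129 + 2)
  11/129 + 2 = 0.0852… + 2 = 2.0852…
  H = 60 × 2.0852… = 125.116…° → H = 125.1°
= HSL(125.1°, 56.8%, 44.5%)


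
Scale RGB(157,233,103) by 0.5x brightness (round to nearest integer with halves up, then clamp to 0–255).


Multiply each channel by 0.5, round half up, clamp to [0, 255]
R: 157×0.5 = 78.5 → round → 79
G: 233×0.5 = 116.5 → round → 117
B: 103×0.5 = 51.5 → round → 52
= RGB(79, 117, 52)


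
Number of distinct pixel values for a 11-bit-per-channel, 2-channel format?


Total bits = 11 bits/channel × 2 channels = 22 bits
Distinct pixel values = 2^22
= 4,194,304 pixel values


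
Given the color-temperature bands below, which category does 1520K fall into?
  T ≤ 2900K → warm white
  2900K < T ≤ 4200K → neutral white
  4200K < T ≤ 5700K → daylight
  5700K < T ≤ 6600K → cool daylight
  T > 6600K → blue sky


Temperature: 1520K
1520K ≤ 2900K → warm white
Classification: warm white


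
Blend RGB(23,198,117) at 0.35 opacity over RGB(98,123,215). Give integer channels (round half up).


C = α×F + (1-α)×B, with 1-α = 0.65
R: 0.35×23 + 0.65×98 = 8.05 + 63.70 = 71.75 → 72
G: 0.35×198 + 0.65×123 = 69.30 + 79.95 = 149.25 → 149
B: 0.35×117 + 0.65×215 = 40.95 + 139.75 = 180.70 → 181
= RGB(72, 149, 181)


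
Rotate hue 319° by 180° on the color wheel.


New hue = (H + rotation) mod 360
New hue = (319 + 180) mod 360
= 499 mod 360
= 139°


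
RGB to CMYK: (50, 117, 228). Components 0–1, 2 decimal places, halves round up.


R'=50/255≈0.1961, G'=117/255≈0.4588, B'=228/255≈0.8941
K = 1 - max(R',G',B') = 1 - 228/255 = 27/255 = 0.10588… → 0.11
(1-R'-K)/(1-K) simplifies to (max-R)/max with max = 228:
C = (228-50)/228 = 178/228 = 0.78070… → 0.78
M = (228-117)/228 = 111/228 = 0.48684… → 0.49
Y = (228-228)/228 = 0/228 = 0 → 0.00
= CMYK(0.78, 0.49, 0.00, 0.11)


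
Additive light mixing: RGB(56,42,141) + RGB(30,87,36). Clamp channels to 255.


Additive: each channel = min(255, C₁+C₂)
R: 56+30 = 86 → 86
G: 42+87 = 129 → 129
B: 141+36 = 177 → 177
= RGB(86, 129, 177)


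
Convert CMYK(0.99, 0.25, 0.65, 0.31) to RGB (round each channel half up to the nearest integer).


R = 255 × (1-C) × (1-K) = 255 × 0.01 × 0.69 = 1.7595 → 2
G = 255 × (1-M) × (1-K) = 255 × 0.75 × 0.69 = 131.9625 → 132
B = 255 × (1-Y) × (1-K) = 255 × 0.35 × 0.69 = 61.5825 → 62
= RGB(2, 132, 62)


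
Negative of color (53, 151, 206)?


Invert: (255-R, 255-G, 255-B)
R: 255-53 = 202
G: 255-151 = 104
B: 255-206 = 49
= RGB(202, 104, 49)


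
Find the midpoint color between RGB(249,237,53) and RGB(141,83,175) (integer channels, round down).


Midpoint: each channel = ⌊(C₁+C₂)/2⌋
R: ⌊(249+141)/2⌋ = 195
G: ⌊(237+83)/2⌋ = 160
B: ⌊(53+175)/2⌋ = 114
= RGB(195, 160, 114)
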